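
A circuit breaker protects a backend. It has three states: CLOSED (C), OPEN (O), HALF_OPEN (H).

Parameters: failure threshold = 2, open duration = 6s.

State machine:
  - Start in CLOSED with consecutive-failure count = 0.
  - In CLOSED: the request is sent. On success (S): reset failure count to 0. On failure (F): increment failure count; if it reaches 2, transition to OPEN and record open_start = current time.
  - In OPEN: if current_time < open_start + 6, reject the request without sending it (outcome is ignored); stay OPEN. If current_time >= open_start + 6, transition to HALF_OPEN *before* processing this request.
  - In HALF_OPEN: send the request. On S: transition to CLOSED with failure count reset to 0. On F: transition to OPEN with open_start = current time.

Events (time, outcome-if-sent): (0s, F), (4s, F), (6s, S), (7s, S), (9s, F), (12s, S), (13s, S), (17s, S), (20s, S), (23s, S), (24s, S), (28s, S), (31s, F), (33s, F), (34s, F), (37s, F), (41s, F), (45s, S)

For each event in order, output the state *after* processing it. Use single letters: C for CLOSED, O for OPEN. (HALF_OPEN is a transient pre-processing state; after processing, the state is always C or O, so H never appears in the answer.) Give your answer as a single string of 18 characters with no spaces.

Answer: COOOOCCCCCCCCOOOOO

Derivation:
State after each event:
  event#1 t=0s outcome=F: state=CLOSED
  event#2 t=4s outcome=F: state=OPEN
  event#3 t=6s outcome=S: state=OPEN
  event#4 t=7s outcome=S: state=OPEN
  event#5 t=9s outcome=F: state=OPEN
  event#6 t=12s outcome=S: state=CLOSED
  event#7 t=13s outcome=S: state=CLOSED
  event#8 t=17s outcome=S: state=CLOSED
  event#9 t=20s outcome=S: state=CLOSED
  event#10 t=23s outcome=S: state=CLOSED
  event#11 t=24s outcome=S: state=CLOSED
  event#12 t=28s outcome=S: state=CLOSED
  event#13 t=31s outcome=F: state=CLOSED
  event#14 t=33s outcome=F: state=OPEN
  event#15 t=34s outcome=F: state=OPEN
  event#16 t=37s outcome=F: state=OPEN
  event#17 t=41s outcome=F: state=OPEN
  event#18 t=45s outcome=S: state=OPEN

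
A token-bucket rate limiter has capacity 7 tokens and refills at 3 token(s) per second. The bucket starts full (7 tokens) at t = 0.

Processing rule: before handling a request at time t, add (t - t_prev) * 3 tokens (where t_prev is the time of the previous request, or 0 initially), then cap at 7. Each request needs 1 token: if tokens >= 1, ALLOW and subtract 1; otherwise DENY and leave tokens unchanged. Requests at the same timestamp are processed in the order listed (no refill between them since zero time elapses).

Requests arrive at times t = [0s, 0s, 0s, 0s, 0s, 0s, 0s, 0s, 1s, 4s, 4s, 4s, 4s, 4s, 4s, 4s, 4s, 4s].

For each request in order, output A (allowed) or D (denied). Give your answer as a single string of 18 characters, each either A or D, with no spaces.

Answer: AAAAAAADAAAAAAAADD

Derivation:
Simulating step by step:
  req#1 t=0s: ALLOW
  req#2 t=0s: ALLOW
  req#3 t=0s: ALLOW
  req#4 t=0s: ALLOW
  req#5 t=0s: ALLOW
  req#6 t=0s: ALLOW
  req#7 t=0s: ALLOW
  req#8 t=0s: DENY
  req#9 t=1s: ALLOW
  req#10 t=4s: ALLOW
  req#11 t=4s: ALLOW
  req#12 t=4s: ALLOW
  req#13 t=4s: ALLOW
  req#14 t=4s: ALLOW
  req#15 t=4s: ALLOW
  req#16 t=4s: ALLOW
  req#17 t=4s: DENY
  req#18 t=4s: DENY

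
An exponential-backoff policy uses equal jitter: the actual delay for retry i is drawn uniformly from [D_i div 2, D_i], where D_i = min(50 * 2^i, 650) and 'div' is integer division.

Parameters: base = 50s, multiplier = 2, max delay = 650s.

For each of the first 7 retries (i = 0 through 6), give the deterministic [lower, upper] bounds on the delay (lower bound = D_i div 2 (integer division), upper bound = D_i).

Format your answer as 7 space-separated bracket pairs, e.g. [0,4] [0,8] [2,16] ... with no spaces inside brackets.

Computing bounds per retry:
  i=0: D_i=min(50*2^0,650)=50, bounds=[25,50]
  i=1: D_i=min(50*2^1,650)=100, bounds=[50,100]
  i=2: D_i=min(50*2^2,650)=200, bounds=[100,200]
  i=3: D_i=min(50*2^3,650)=400, bounds=[200,400]
  i=4: D_i=min(50*2^4,650)=650, bounds=[325,650]
  i=5: D_i=min(50*2^5,650)=650, bounds=[325,650]
  i=6: D_i=min(50*2^6,650)=650, bounds=[325,650]

Answer: [25,50] [50,100] [100,200] [200,400] [325,650] [325,650] [325,650]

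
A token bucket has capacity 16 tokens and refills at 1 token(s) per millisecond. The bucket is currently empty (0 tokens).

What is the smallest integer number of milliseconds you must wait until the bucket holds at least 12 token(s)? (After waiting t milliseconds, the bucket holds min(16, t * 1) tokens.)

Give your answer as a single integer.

Need t * 1 >= 12, so t >= 12/1.
Smallest integer t = ceil(12/1) = 12.

Answer: 12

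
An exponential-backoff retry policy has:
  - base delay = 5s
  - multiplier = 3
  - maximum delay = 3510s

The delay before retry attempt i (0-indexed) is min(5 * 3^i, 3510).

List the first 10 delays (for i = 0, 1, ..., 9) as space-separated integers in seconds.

Computing each delay:
  i=0: min(5*3^0, 3510) = 5
  i=1: min(5*3^1, 3510) = 15
  i=2: min(5*3^2, 3510) = 45
  i=3: min(5*3^3, 3510) = 135
  i=4: min(5*3^4, 3510) = 405
  i=5: min(5*3^5, 3510) = 1215
  i=6: min(5*3^6, 3510) = 3510
  i=7: min(5*3^7, 3510) = 3510
  i=8: min(5*3^8, 3510) = 3510
  i=9: min(5*3^9, 3510) = 3510

Answer: 5 15 45 135 405 1215 3510 3510 3510 3510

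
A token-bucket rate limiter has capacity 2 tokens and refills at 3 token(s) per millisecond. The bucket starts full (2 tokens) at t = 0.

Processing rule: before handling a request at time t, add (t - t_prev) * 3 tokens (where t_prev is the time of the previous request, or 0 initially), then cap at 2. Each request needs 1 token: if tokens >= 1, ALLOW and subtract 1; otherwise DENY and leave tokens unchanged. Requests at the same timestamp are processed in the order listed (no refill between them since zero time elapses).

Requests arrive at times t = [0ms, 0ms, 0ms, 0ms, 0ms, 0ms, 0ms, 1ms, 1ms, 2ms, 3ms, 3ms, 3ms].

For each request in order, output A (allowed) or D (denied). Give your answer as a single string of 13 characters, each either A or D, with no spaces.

Simulating step by step:
  req#1 t=0ms: ALLOW
  req#2 t=0ms: ALLOW
  req#3 t=0ms: DENY
  req#4 t=0ms: DENY
  req#5 t=0ms: DENY
  req#6 t=0ms: DENY
  req#7 t=0ms: DENY
  req#8 t=1ms: ALLOW
  req#9 t=1ms: ALLOW
  req#10 t=2ms: ALLOW
  req#11 t=3ms: ALLOW
  req#12 t=3ms: ALLOW
  req#13 t=3ms: DENY

Answer: AADDDDDAAAAAD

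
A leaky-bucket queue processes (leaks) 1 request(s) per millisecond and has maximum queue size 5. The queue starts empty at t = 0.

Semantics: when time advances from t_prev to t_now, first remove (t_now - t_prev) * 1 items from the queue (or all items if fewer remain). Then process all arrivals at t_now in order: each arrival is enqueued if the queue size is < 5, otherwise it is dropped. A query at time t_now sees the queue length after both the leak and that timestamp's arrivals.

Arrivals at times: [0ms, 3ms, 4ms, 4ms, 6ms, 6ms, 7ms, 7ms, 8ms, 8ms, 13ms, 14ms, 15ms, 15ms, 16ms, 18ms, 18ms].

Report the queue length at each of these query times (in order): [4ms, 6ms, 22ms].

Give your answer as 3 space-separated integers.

Queue lengths at query times:
  query t=4ms: backlog = 2
  query t=6ms: backlog = 2
  query t=22ms: backlog = 0

Answer: 2 2 0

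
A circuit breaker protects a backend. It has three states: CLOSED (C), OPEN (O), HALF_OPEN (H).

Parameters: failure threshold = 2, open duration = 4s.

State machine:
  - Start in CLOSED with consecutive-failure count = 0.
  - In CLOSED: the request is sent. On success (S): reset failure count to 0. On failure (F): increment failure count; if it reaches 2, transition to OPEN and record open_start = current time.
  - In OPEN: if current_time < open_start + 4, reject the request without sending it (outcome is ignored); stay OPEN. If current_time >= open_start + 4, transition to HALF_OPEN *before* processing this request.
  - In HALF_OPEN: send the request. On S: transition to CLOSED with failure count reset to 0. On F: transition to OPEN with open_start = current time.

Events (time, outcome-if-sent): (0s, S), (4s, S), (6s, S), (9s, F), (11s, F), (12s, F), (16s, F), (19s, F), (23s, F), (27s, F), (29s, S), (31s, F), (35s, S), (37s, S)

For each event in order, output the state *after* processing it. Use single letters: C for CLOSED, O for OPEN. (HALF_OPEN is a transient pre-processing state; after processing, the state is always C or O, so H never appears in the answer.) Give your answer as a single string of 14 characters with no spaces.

State after each event:
  event#1 t=0s outcome=S: state=CLOSED
  event#2 t=4s outcome=S: state=CLOSED
  event#3 t=6s outcome=S: state=CLOSED
  event#4 t=9s outcome=F: state=CLOSED
  event#5 t=11s outcome=F: state=OPEN
  event#6 t=12s outcome=F: state=OPEN
  event#7 t=16s outcome=F: state=OPEN
  event#8 t=19s outcome=F: state=OPEN
  event#9 t=23s outcome=F: state=OPEN
  event#10 t=27s outcome=F: state=OPEN
  event#11 t=29s outcome=S: state=OPEN
  event#12 t=31s outcome=F: state=OPEN
  event#13 t=35s outcome=S: state=CLOSED
  event#14 t=37s outcome=S: state=CLOSED

Answer: CCCCOOOOOOOOCC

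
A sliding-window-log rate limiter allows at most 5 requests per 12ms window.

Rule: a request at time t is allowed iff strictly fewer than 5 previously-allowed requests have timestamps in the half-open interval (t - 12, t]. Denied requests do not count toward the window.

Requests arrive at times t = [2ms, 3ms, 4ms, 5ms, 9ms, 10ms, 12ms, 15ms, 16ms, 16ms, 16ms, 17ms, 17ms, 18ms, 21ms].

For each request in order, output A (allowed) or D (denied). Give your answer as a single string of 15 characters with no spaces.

Tracking allowed requests in the window:
  req#1 t=2ms: ALLOW
  req#2 t=3ms: ALLOW
  req#3 t=4ms: ALLOW
  req#4 t=5ms: ALLOW
  req#5 t=9ms: ALLOW
  req#6 t=10ms: DENY
  req#7 t=12ms: DENY
  req#8 t=15ms: ALLOW
  req#9 t=16ms: ALLOW
  req#10 t=16ms: ALLOW
  req#11 t=16ms: DENY
  req#12 t=17ms: ALLOW
  req#13 t=17ms: DENY
  req#14 t=18ms: DENY
  req#15 t=21ms: ALLOW

Answer: AAAAADDAAADADDA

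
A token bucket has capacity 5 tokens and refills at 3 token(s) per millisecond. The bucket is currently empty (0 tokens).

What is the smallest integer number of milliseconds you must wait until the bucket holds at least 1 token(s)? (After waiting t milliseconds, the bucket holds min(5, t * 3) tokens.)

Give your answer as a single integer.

Answer: 1

Derivation:
Need t * 3 >= 1, so t >= 1/3.
Smallest integer t = ceil(1/3) = 1.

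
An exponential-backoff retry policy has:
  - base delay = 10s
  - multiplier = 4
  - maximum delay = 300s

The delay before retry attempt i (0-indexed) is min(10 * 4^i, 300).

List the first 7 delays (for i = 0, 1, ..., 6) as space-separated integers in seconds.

Computing each delay:
  i=0: min(10*4^0, 300) = 10
  i=1: min(10*4^1, 300) = 40
  i=2: min(10*4^2, 300) = 160
  i=3: min(10*4^3, 300) = 300
  i=4: min(10*4^4, 300) = 300
  i=5: min(10*4^5, 300) = 300
  i=6: min(10*4^6, 300) = 300

Answer: 10 40 160 300 300 300 300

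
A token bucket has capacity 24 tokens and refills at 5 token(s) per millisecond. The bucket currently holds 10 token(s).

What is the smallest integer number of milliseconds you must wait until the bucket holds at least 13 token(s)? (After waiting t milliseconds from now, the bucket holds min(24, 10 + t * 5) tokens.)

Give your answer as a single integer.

Need 10 + t * 5 >= 13, so t >= 3/5.
Smallest integer t = ceil(3/5) = 1.

Answer: 1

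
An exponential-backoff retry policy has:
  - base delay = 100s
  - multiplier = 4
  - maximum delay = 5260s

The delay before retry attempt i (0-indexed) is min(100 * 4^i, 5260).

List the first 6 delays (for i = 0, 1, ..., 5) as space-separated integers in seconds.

Answer: 100 400 1600 5260 5260 5260

Derivation:
Computing each delay:
  i=0: min(100*4^0, 5260) = 100
  i=1: min(100*4^1, 5260) = 400
  i=2: min(100*4^2, 5260) = 1600
  i=3: min(100*4^3, 5260) = 5260
  i=4: min(100*4^4, 5260) = 5260
  i=5: min(100*4^5, 5260) = 5260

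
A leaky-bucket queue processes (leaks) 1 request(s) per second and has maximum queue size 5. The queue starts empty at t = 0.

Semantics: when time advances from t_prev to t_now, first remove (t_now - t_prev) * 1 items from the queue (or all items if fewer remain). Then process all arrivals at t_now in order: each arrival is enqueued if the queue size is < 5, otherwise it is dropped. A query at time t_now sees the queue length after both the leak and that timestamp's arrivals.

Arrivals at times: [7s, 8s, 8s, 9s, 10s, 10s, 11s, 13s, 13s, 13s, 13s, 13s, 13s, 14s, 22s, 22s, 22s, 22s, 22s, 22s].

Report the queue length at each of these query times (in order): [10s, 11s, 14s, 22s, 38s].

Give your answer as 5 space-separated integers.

Queue lengths at query times:
  query t=10s: backlog = 3
  query t=11s: backlog = 3
  query t=14s: backlog = 5
  query t=22s: backlog = 5
  query t=38s: backlog = 0

Answer: 3 3 5 5 0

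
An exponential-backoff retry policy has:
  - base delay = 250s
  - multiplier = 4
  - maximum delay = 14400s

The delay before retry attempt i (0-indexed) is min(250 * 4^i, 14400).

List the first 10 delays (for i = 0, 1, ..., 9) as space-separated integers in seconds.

Computing each delay:
  i=0: min(250*4^0, 14400) = 250
  i=1: min(250*4^1, 14400) = 1000
  i=2: min(250*4^2, 14400) = 4000
  i=3: min(250*4^3, 14400) = 14400
  i=4: min(250*4^4, 14400) = 14400
  i=5: min(250*4^5, 14400) = 14400
  i=6: min(250*4^6, 14400) = 14400
  i=7: min(250*4^7, 14400) = 14400
  i=8: min(250*4^8, 14400) = 14400
  i=9: min(250*4^9, 14400) = 14400

Answer: 250 1000 4000 14400 14400 14400 14400 14400 14400 14400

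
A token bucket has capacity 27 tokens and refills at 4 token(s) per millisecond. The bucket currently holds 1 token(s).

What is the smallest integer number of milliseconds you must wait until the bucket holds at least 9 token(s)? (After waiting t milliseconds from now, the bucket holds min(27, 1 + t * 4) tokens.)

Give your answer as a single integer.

Answer: 2

Derivation:
Need 1 + t * 4 >= 9, so t >= 8/4.
Smallest integer t = ceil(8/4) = 2.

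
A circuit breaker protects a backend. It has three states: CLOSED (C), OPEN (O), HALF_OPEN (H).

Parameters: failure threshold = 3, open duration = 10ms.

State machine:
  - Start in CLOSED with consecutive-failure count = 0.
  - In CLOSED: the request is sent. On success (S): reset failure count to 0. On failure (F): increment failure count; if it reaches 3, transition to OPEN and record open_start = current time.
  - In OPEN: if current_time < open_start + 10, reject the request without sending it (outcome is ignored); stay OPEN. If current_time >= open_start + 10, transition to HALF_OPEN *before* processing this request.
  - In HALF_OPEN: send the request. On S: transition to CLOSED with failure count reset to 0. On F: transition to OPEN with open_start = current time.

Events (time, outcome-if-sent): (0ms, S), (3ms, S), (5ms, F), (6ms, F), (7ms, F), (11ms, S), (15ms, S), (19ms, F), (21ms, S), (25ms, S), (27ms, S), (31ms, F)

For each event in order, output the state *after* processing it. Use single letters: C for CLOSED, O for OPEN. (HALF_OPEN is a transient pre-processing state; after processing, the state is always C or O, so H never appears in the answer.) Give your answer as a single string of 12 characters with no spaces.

State after each event:
  event#1 t=0ms outcome=S: state=CLOSED
  event#2 t=3ms outcome=S: state=CLOSED
  event#3 t=5ms outcome=F: state=CLOSED
  event#4 t=6ms outcome=F: state=CLOSED
  event#5 t=7ms outcome=F: state=OPEN
  event#6 t=11ms outcome=S: state=OPEN
  event#7 t=15ms outcome=S: state=OPEN
  event#8 t=19ms outcome=F: state=OPEN
  event#9 t=21ms outcome=S: state=OPEN
  event#10 t=25ms outcome=S: state=OPEN
  event#11 t=27ms outcome=S: state=OPEN
  event#12 t=31ms outcome=F: state=OPEN

Answer: CCCCOOOOOOOO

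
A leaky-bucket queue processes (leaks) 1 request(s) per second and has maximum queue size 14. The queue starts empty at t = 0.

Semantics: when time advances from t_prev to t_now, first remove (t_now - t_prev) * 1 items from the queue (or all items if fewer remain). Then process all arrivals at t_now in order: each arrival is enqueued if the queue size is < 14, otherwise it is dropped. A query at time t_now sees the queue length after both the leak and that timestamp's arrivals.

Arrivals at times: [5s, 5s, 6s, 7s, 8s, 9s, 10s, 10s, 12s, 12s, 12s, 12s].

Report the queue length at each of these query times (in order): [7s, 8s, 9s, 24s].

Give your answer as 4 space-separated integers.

Answer: 2 2 2 0

Derivation:
Queue lengths at query times:
  query t=7s: backlog = 2
  query t=8s: backlog = 2
  query t=9s: backlog = 2
  query t=24s: backlog = 0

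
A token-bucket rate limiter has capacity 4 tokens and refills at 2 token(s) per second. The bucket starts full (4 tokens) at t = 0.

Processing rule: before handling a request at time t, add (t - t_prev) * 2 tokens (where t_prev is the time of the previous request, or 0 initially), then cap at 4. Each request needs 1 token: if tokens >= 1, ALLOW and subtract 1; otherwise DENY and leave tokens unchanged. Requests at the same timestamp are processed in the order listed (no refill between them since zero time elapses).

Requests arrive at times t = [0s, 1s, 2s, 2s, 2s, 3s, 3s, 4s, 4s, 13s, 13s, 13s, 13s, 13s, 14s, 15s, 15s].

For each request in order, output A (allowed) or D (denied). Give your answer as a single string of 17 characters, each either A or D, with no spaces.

Answer: AAAAAAAAAAAAADAAA

Derivation:
Simulating step by step:
  req#1 t=0s: ALLOW
  req#2 t=1s: ALLOW
  req#3 t=2s: ALLOW
  req#4 t=2s: ALLOW
  req#5 t=2s: ALLOW
  req#6 t=3s: ALLOW
  req#7 t=3s: ALLOW
  req#8 t=4s: ALLOW
  req#9 t=4s: ALLOW
  req#10 t=13s: ALLOW
  req#11 t=13s: ALLOW
  req#12 t=13s: ALLOW
  req#13 t=13s: ALLOW
  req#14 t=13s: DENY
  req#15 t=14s: ALLOW
  req#16 t=15s: ALLOW
  req#17 t=15s: ALLOW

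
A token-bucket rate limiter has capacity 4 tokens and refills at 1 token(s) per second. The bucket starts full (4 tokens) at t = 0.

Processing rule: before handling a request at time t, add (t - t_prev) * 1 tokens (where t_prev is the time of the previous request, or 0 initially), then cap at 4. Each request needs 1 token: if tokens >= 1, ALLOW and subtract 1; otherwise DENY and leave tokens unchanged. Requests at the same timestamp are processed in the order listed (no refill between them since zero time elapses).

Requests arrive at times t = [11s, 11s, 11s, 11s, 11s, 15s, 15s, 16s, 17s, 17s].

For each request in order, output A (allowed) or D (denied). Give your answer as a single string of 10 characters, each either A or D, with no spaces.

Simulating step by step:
  req#1 t=11s: ALLOW
  req#2 t=11s: ALLOW
  req#3 t=11s: ALLOW
  req#4 t=11s: ALLOW
  req#5 t=11s: DENY
  req#6 t=15s: ALLOW
  req#7 t=15s: ALLOW
  req#8 t=16s: ALLOW
  req#9 t=17s: ALLOW
  req#10 t=17s: ALLOW

Answer: AAAADAAAAA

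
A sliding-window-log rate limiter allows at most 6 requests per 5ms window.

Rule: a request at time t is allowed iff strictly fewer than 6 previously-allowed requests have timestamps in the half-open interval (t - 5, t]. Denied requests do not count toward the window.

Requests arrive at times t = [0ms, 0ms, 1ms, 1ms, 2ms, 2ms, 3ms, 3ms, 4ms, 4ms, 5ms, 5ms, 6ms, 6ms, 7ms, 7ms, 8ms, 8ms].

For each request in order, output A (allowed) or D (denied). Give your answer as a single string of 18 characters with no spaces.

Answer: AAAAAADDDDAAAAAADD

Derivation:
Tracking allowed requests in the window:
  req#1 t=0ms: ALLOW
  req#2 t=0ms: ALLOW
  req#3 t=1ms: ALLOW
  req#4 t=1ms: ALLOW
  req#5 t=2ms: ALLOW
  req#6 t=2ms: ALLOW
  req#7 t=3ms: DENY
  req#8 t=3ms: DENY
  req#9 t=4ms: DENY
  req#10 t=4ms: DENY
  req#11 t=5ms: ALLOW
  req#12 t=5ms: ALLOW
  req#13 t=6ms: ALLOW
  req#14 t=6ms: ALLOW
  req#15 t=7ms: ALLOW
  req#16 t=7ms: ALLOW
  req#17 t=8ms: DENY
  req#18 t=8ms: DENY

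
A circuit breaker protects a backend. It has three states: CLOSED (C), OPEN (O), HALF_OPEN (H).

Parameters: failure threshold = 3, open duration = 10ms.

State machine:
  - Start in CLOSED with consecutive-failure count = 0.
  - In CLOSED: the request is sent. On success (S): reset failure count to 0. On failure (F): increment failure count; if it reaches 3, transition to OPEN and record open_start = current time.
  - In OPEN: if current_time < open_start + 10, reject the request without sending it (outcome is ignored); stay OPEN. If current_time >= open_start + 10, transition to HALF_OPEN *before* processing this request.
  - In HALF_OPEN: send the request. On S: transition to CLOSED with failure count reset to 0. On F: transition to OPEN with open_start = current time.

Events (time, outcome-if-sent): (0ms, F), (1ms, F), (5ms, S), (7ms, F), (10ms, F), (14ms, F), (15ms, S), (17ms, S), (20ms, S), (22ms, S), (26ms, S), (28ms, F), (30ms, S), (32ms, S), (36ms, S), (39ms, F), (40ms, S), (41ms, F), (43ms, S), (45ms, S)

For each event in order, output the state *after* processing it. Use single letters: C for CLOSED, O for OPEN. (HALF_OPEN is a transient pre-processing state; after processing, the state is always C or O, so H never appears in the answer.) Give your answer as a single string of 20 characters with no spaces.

Answer: CCCCCOOOOOCCCCCCCCCC

Derivation:
State after each event:
  event#1 t=0ms outcome=F: state=CLOSED
  event#2 t=1ms outcome=F: state=CLOSED
  event#3 t=5ms outcome=S: state=CLOSED
  event#4 t=7ms outcome=F: state=CLOSED
  event#5 t=10ms outcome=F: state=CLOSED
  event#6 t=14ms outcome=F: state=OPEN
  event#7 t=15ms outcome=S: state=OPEN
  event#8 t=17ms outcome=S: state=OPEN
  event#9 t=20ms outcome=S: state=OPEN
  event#10 t=22ms outcome=S: state=OPEN
  event#11 t=26ms outcome=S: state=CLOSED
  event#12 t=28ms outcome=F: state=CLOSED
  event#13 t=30ms outcome=S: state=CLOSED
  event#14 t=32ms outcome=S: state=CLOSED
  event#15 t=36ms outcome=S: state=CLOSED
  event#16 t=39ms outcome=F: state=CLOSED
  event#17 t=40ms outcome=S: state=CLOSED
  event#18 t=41ms outcome=F: state=CLOSED
  event#19 t=43ms outcome=S: state=CLOSED
  event#20 t=45ms outcome=S: state=CLOSED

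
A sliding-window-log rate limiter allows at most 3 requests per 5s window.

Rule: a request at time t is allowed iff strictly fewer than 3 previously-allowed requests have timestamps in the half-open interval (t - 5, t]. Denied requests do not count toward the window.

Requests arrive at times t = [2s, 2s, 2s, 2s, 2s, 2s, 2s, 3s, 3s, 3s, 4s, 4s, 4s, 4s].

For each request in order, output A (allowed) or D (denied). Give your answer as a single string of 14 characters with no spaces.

Tracking allowed requests in the window:
  req#1 t=2s: ALLOW
  req#2 t=2s: ALLOW
  req#3 t=2s: ALLOW
  req#4 t=2s: DENY
  req#5 t=2s: DENY
  req#6 t=2s: DENY
  req#7 t=2s: DENY
  req#8 t=3s: DENY
  req#9 t=3s: DENY
  req#10 t=3s: DENY
  req#11 t=4s: DENY
  req#12 t=4s: DENY
  req#13 t=4s: DENY
  req#14 t=4s: DENY

Answer: AAADDDDDDDDDDD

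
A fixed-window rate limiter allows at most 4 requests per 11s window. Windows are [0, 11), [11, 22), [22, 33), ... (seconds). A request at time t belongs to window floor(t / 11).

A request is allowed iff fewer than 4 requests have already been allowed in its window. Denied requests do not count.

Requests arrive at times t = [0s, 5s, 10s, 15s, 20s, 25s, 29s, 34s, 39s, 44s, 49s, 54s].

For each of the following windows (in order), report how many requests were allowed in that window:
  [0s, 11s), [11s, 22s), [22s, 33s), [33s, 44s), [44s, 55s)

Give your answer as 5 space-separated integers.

Processing requests:
  req#1 t=0s (window 0): ALLOW
  req#2 t=5s (window 0): ALLOW
  req#3 t=10s (window 0): ALLOW
  req#4 t=15s (window 1): ALLOW
  req#5 t=20s (window 1): ALLOW
  req#6 t=25s (window 2): ALLOW
  req#7 t=29s (window 2): ALLOW
  req#8 t=34s (window 3): ALLOW
  req#9 t=39s (window 3): ALLOW
  req#10 t=44s (window 4): ALLOW
  req#11 t=49s (window 4): ALLOW
  req#12 t=54s (window 4): ALLOW

Allowed counts by window: 3 2 2 2 3

Answer: 3 2 2 2 3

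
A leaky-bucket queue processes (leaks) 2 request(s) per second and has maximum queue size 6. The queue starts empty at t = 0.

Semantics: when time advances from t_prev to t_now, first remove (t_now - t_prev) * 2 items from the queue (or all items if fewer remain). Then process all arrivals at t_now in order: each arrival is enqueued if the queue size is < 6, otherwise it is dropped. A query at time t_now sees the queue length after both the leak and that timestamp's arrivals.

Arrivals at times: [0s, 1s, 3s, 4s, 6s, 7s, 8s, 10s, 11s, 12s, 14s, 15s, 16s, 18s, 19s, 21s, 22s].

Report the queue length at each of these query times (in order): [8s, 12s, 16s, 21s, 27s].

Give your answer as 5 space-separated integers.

Queue lengths at query times:
  query t=8s: backlog = 1
  query t=12s: backlog = 1
  query t=16s: backlog = 1
  query t=21s: backlog = 1
  query t=27s: backlog = 0

Answer: 1 1 1 1 0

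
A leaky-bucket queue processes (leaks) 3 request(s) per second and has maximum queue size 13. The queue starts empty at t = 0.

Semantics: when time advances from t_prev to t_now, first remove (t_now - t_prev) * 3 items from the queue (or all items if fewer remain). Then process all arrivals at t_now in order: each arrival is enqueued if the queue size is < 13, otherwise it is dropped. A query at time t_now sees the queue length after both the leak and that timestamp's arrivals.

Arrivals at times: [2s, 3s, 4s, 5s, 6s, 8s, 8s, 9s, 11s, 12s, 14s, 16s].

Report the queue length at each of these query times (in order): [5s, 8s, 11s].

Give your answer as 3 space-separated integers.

Queue lengths at query times:
  query t=5s: backlog = 1
  query t=8s: backlog = 2
  query t=11s: backlog = 1

Answer: 1 2 1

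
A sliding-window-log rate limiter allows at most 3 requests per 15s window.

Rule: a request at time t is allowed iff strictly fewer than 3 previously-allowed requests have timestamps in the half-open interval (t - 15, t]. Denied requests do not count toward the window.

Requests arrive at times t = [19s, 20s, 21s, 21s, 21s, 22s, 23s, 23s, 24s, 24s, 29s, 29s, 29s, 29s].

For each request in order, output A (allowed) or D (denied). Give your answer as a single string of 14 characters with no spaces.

Answer: AAADDDDDDDDDDD

Derivation:
Tracking allowed requests in the window:
  req#1 t=19s: ALLOW
  req#2 t=20s: ALLOW
  req#3 t=21s: ALLOW
  req#4 t=21s: DENY
  req#5 t=21s: DENY
  req#6 t=22s: DENY
  req#7 t=23s: DENY
  req#8 t=23s: DENY
  req#9 t=24s: DENY
  req#10 t=24s: DENY
  req#11 t=29s: DENY
  req#12 t=29s: DENY
  req#13 t=29s: DENY
  req#14 t=29s: DENY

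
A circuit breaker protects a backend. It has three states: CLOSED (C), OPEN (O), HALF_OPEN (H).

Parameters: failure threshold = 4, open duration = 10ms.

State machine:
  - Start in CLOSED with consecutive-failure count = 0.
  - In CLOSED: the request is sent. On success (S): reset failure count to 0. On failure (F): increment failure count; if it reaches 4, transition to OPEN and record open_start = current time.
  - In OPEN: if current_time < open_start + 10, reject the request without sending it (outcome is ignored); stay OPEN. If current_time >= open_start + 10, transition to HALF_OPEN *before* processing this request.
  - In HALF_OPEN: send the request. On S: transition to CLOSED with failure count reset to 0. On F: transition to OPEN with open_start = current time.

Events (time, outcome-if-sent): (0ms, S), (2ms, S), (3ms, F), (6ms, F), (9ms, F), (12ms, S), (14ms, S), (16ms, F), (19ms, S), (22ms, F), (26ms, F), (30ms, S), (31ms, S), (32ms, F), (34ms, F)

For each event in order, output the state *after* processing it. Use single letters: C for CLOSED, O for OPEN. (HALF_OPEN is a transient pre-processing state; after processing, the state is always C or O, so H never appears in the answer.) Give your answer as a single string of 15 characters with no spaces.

State after each event:
  event#1 t=0ms outcome=S: state=CLOSED
  event#2 t=2ms outcome=S: state=CLOSED
  event#3 t=3ms outcome=F: state=CLOSED
  event#4 t=6ms outcome=F: state=CLOSED
  event#5 t=9ms outcome=F: state=CLOSED
  event#6 t=12ms outcome=S: state=CLOSED
  event#7 t=14ms outcome=S: state=CLOSED
  event#8 t=16ms outcome=F: state=CLOSED
  event#9 t=19ms outcome=S: state=CLOSED
  event#10 t=22ms outcome=F: state=CLOSED
  event#11 t=26ms outcome=F: state=CLOSED
  event#12 t=30ms outcome=S: state=CLOSED
  event#13 t=31ms outcome=S: state=CLOSED
  event#14 t=32ms outcome=F: state=CLOSED
  event#15 t=34ms outcome=F: state=CLOSED

Answer: CCCCCCCCCCCCCCC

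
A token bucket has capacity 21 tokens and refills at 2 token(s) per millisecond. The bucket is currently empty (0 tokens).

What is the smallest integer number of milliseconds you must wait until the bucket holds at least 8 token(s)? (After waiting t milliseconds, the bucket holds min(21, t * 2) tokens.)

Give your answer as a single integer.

Need t * 2 >= 8, so t >= 8/2.
Smallest integer t = ceil(8/2) = 4.

Answer: 4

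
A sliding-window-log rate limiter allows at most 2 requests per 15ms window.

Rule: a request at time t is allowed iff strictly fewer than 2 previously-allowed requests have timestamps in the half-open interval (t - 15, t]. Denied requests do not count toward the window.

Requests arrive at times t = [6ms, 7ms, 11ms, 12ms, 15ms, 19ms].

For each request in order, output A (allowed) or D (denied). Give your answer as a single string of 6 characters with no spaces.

Answer: AADDDD

Derivation:
Tracking allowed requests in the window:
  req#1 t=6ms: ALLOW
  req#2 t=7ms: ALLOW
  req#3 t=11ms: DENY
  req#4 t=12ms: DENY
  req#5 t=15ms: DENY
  req#6 t=19ms: DENY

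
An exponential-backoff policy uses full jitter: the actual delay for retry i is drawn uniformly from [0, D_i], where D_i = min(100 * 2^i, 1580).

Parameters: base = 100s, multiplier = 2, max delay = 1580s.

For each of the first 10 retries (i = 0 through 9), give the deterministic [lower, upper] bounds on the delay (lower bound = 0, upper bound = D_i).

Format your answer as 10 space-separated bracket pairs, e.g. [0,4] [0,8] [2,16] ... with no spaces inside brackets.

Answer: [0,100] [0,200] [0,400] [0,800] [0,1580] [0,1580] [0,1580] [0,1580] [0,1580] [0,1580]

Derivation:
Computing bounds per retry:
  i=0: D_i=min(100*2^0,1580)=100, bounds=[0,100]
  i=1: D_i=min(100*2^1,1580)=200, bounds=[0,200]
  i=2: D_i=min(100*2^2,1580)=400, bounds=[0,400]
  i=3: D_i=min(100*2^3,1580)=800, bounds=[0,800]
  i=4: D_i=min(100*2^4,1580)=1580, bounds=[0,1580]
  i=5: D_i=min(100*2^5,1580)=1580, bounds=[0,1580]
  i=6: D_i=min(100*2^6,1580)=1580, bounds=[0,1580]
  i=7: D_i=min(100*2^7,1580)=1580, bounds=[0,1580]
  i=8: D_i=min(100*2^8,1580)=1580, bounds=[0,1580]
  i=9: D_i=min(100*2^9,1580)=1580, bounds=[0,1580]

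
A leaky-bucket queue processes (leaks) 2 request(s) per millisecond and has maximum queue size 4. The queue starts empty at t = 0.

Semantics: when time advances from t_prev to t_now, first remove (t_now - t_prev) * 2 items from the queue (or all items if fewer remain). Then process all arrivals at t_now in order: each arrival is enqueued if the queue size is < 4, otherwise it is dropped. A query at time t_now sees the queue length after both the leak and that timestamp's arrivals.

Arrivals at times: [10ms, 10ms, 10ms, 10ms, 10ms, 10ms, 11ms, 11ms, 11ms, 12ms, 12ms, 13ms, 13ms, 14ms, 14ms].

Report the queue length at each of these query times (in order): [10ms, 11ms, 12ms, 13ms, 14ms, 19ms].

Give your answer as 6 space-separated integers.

Answer: 4 4 4 4 4 0

Derivation:
Queue lengths at query times:
  query t=10ms: backlog = 4
  query t=11ms: backlog = 4
  query t=12ms: backlog = 4
  query t=13ms: backlog = 4
  query t=14ms: backlog = 4
  query t=19ms: backlog = 0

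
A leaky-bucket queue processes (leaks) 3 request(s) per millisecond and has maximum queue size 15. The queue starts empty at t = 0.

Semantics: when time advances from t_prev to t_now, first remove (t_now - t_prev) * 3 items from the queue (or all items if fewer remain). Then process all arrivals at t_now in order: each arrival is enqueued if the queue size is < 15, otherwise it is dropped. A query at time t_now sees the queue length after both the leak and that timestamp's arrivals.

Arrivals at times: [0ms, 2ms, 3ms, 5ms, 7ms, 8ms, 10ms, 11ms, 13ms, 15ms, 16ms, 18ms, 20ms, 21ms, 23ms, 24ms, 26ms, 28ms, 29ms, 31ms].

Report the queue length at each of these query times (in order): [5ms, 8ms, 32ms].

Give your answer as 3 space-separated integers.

Queue lengths at query times:
  query t=5ms: backlog = 1
  query t=8ms: backlog = 1
  query t=32ms: backlog = 0

Answer: 1 1 0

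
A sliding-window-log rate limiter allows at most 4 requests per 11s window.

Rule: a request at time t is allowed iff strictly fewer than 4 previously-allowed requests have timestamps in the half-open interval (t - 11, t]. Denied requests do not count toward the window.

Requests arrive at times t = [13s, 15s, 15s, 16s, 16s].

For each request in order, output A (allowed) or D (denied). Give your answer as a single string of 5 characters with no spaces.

Tracking allowed requests in the window:
  req#1 t=13s: ALLOW
  req#2 t=15s: ALLOW
  req#3 t=15s: ALLOW
  req#4 t=16s: ALLOW
  req#5 t=16s: DENY

Answer: AAAAD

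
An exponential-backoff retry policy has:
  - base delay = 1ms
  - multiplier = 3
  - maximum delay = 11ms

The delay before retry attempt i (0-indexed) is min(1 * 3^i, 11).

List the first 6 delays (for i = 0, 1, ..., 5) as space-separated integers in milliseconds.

Computing each delay:
  i=0: min(1*3^0, 11) = 1
  i=1: min(1*3^1, 11) = 3
  i=2: min(1*3^2, 11) = 9
  i=3: min(1*3^3, 11) = 11
  i=4: min(1*3^4, 11) = 11
  i=5: min(1*3^5, 11) = 11

Answer: 1 3 9 11 11 11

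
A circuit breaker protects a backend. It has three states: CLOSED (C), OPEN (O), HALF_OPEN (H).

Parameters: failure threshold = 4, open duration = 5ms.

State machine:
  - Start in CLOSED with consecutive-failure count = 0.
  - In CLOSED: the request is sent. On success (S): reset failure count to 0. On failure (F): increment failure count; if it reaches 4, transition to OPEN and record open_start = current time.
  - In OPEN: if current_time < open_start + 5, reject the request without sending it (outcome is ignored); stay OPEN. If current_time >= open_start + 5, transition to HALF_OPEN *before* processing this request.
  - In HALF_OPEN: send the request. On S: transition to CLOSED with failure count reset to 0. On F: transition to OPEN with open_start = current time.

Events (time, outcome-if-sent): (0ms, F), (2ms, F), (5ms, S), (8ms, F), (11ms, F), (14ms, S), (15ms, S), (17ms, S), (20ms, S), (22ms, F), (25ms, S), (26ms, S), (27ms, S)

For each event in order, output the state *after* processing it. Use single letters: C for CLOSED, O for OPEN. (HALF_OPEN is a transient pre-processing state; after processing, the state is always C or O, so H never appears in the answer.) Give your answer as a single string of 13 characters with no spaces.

State after each event:
  event#1 t=0ms outcome=F: state=CLOSED
  event#2 t=2ms outcome=F: state=CLOSED
  event#3 t=5ms outcome=S: state=CLOSED
  event#4 t=8ms outcome=F: state=CLOSED
  event#5 t=11ms outcome=F: state=CLOSED
  event#6 t=14ms outcome=S: state=CLOSED
  event#7 t=15ms outcome=S: state=CLOSED
  event#8 t=17ms outcome=S: state=CLOSED
  event#9 t=20ms outcome=S: state=CLOSED
  event#10 t=22ms outcome=F: state=CLOSED
  event#11 t=25ms outcome=S: state=CLOSED
  event#12 t=26ms outcome=S: state=CLOSED
  event#13 t=27ms outcome=S: state=CLOSED

Answer: CCCCCCCCCCCCC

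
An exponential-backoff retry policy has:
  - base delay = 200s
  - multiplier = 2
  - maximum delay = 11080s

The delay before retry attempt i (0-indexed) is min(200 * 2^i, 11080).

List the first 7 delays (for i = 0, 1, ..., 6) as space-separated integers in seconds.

Answer: 200 400 800 1600 3200 6400 11080

Derivation:
Computing each delay:
  i=0: min(200*2^0, 11080) = 200
  i=1: min(200*2^1, 11080) = 400
  i=2: min(200*2^2, 11080) = 800
  i=3: min(200*2^3, 11080) = 1600
  i=4: min(200*2^4, 11080) = 3200
  i=5: min(200*2^5, 11080) = 6400
  i=6: min(200*2^6, 11080) = 11080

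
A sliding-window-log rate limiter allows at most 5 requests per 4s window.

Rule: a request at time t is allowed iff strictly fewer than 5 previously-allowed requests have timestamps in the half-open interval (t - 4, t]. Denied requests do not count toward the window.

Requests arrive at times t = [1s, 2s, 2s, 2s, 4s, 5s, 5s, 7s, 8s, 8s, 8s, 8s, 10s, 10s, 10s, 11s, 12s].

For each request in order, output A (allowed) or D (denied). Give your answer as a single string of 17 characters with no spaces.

Answer: AAAAAADAAAADADDAA

Derivation:
Tracking allowed requests in the window:
  req#1 t=1s: ALLOW
  req#2 t=2s: ALLOW
  req#3 t=2s: ALLOW
  req#4 t=2s: ALLOW
  req#5 t=4s: ALLOW
  req#6 t=5s: ALLOW
  req#7 t=5s: DENY
  req#8 t=7s: ALLOW
  req#9 t=8s: ALLOW
  req#10 t=8s: ALLOW
  req#11 t=8s: ALLOW
  req#12 t=8s: DENY
  req#13 t=10s: ALLOW
  req#14 t=10s: DENY
  req#15 t=10s: DENY
  req#16 t=11s: ALLOW
  req#17 t=12s: ALLOW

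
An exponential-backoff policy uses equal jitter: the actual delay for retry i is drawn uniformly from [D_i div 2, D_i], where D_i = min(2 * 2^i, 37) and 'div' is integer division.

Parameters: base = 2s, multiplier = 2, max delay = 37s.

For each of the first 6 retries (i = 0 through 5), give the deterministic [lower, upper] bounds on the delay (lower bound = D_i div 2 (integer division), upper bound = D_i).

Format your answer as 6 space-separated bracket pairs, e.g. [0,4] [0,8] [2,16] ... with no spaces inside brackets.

Computing bounds per retry:
  i=0: D_i=min(2*2^0,37)=2, bounds=[1,2]
  i=1: D_i=min(2*2^1,37)=4, bounds=[2,4]
  i=2: D_i=min(2*2^2,37)=8, bounds=[4,8]
  i=3: D_i=min(2*2^3,37)=16, bounds=[8,16]
  i=4: D_i=min(2*2^4,37)=32, bounds=[16,32]
  i=5: D_i=min(2*2^5,37)=37, bounds=[18,37]

Answer: [1,2] [2,4] [4,8] [8,16] [16,32] [18,37]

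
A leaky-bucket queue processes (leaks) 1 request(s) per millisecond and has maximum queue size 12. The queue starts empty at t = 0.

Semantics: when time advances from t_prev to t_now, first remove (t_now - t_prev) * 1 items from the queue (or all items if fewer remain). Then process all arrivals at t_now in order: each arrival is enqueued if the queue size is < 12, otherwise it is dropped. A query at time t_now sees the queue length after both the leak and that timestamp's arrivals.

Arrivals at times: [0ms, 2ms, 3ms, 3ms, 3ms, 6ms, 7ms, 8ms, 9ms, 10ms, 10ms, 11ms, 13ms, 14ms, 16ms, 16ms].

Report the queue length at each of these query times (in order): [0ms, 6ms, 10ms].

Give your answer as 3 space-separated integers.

Answer: 1 1 2

Derivation:
Queue lengths at query times:
  query t=0ms: backlog = 1
  query t=6ms: backlog = 1
  query t=10ms: backlog = 2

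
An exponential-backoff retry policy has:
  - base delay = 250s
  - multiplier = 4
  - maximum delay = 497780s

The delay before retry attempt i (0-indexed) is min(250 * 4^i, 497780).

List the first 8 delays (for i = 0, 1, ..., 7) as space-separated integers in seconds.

Answer: 250 1000 4000 16000 64000 256000 497780 497780

Derivation:
Computing each delay:
  i=0: min(250*4^0, 497780) = 250
  i=1: min(250*4^1, 497780) = 1000
  i=2: min(250*4^2, 497780) = 4000
  i=3: min(250*4^3, 497780) = 16000
  i=4: min(250*4^4, 497780) = 64000
  i=5: min(250*4^5, 497780) = 256000
  i=6: min(250*4^6, 497780) = 497780
  i=7: min(250*4^7, 497780) = 497780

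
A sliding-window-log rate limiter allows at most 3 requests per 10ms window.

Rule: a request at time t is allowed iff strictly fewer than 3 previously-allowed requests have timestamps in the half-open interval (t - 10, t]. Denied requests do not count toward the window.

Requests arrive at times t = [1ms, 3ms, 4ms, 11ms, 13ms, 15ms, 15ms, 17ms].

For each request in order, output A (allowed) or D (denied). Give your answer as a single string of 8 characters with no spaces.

Answer: AAAAAADD

Derivation:
Tracking allowed requests in the window:
  req#1 t=1ms: ALLOW
  req#2 t=3ms: ALLOW
  req#3 t=4ms: ALLOW
  req#4 t=11ms: ALLOW
  req#5 t=13ms: ALLOW
  req#6 t=15ms: ALLOW
  req#7 t=15ms: DENY
  req#8 t=17ms: DENY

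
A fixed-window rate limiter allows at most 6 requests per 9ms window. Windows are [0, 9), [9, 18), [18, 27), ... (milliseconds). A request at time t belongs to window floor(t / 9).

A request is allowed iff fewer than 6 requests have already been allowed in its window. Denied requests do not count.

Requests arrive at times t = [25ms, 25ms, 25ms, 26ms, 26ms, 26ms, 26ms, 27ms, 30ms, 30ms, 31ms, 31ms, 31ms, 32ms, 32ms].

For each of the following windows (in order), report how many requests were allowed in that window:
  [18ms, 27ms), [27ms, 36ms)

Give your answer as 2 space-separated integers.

Answer: 6 6

Derivation:
Processing requests:
  req#1 t=25ms (window 2): ALLOW
  req#2 t=25ms (window 2): ALLOW
  req#3 t=25ms (window 2): ALLOW
  req#4 t=26ms (window 2): ALLOW
  req#5 t=26ms (window 2): ALLOW
  req#6 t=26ms (window 2): ALLOW
  req#7 t=26ms (window 2): DENY
  req#8 t=27ms (window 3): ALLOW
  req#9 t=30ms (window 3): ALLOW
  req#10 t=30ms (window 3): ALLOW
  req#11 t=31ms (window 3): ALLOW
  req#12 t=31ms (window 3): ALLOW
  req#13 t=31ms (window 3): ALLOW
  req#14 t=32ms (window 3): DENY
  req#15 t=32ms (window 3): DENY

Allowed counts by window: 6 6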